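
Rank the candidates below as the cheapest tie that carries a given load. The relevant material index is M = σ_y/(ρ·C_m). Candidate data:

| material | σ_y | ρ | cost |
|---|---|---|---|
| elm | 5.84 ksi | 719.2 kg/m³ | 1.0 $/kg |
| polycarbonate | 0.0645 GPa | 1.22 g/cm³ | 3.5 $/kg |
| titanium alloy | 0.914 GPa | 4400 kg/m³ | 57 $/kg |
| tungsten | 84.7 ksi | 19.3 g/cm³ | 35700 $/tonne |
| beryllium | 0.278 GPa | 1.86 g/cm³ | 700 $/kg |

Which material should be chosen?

Normalizing units and computing the index:
  elm: σ_y = 40.27 MPa, ρ = 719.2 kg/m³, cost = 1.000 $/kg
  polycarbonate: σ_y = 64.50 MPa, ρ = 1220 kg/m³, cost = 3.500 $/kg
  titanium alloy: σ_y = 914.0 MPa, ρ = 4400 kg/m³, cost = 57.00 $/kg
  tungsten: σ_y = 584.0 MPa, ρ = 19300 kg/m³, cost = 35.70 $/kg
  beryllium: σ_y = 278.0 MPa, ρ = 1860 kg/m³, cost = 700.0 $/kg
  elm: M = 56.0 kN·m per $
  polycarbonate: M = 15.1 kN·m per $
  titanium alloy: M = 3.64 kN·m per $
  tungsten: M = 0.848 kN·m per $
  beryllium: M = 0.214 kN·m per $
Highest index: elm.

elm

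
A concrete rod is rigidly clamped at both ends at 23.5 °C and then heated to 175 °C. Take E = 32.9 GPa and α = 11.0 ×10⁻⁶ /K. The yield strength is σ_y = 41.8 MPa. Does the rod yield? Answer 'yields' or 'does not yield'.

yields

ΔT = 151.5 K. Constrained thermal stress σ = E·α·ΔT = 32.90×10³ MPa × 11.0×10⁻⁶ × 151.5 = 54.8 MPa (compressive).
Compare to σ_y = 41.8 MPa: σ ≥ σ_y, so it yields.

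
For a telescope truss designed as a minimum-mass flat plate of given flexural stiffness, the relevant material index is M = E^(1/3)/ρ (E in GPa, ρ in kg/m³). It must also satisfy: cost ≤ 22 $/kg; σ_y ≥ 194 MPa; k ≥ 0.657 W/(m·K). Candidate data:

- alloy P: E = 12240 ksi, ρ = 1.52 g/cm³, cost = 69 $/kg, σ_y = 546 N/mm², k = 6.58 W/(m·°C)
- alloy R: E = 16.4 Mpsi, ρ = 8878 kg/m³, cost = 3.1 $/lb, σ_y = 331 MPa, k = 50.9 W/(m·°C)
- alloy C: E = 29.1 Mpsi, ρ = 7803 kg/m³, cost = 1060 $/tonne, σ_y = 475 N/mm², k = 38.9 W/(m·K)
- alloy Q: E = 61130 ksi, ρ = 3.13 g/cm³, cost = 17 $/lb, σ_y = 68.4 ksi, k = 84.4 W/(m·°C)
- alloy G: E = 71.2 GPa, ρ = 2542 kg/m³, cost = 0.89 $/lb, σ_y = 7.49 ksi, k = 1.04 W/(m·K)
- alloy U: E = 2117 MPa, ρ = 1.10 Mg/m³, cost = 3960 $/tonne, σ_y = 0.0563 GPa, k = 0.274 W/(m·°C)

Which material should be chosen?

Screen on constraints: cost ≤ 22 $/kg; σ_y ≥ 194 MPa; k ≥ 0.657 W/(m·K). Survivors: alloy R, alloy C.
Convert each candidate to consistent units, then evaluate M:
  alloy R: E = 113.1 GPa, ρ = 8878 kg/m³
  alloy C: E = 200.6 GPa, ρ = 7803 kg/m³
  alloy C: M = 0.750×10⁻³
  alloy R: M = 0.545×10⁻³
Alloy C has the largest M.

alloy C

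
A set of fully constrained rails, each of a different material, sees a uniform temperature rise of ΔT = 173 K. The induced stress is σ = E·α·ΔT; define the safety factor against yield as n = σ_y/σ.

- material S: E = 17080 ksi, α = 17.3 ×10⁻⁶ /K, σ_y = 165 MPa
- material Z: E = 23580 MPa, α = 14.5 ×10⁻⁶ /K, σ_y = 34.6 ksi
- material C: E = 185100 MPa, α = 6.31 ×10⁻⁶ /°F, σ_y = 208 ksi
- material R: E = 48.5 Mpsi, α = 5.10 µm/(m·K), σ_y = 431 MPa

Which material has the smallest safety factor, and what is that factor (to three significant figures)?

With everything in SI (GPa, ×10⁻⁶/K, MPa):
  material S: E = 117.8, α = 17.3, σ_y = 165.0 → σ = 352 MPa, n = 0.468
  material Z: E = 23.58, α = 14.5, σ_y = 238.6 → σ = 59.2 MPa, n = 4.03
  material C: E = 185.1, α = 11.4, σ_y = 1434 → σ = 364 MPa, n = 3.94
  material R: E = 334.4, α = 5.10, σ_y = 431.0 → σ = 295 MPa, n = 1.46
The minimum is material S at n = 0.468.

material S, n = 0.468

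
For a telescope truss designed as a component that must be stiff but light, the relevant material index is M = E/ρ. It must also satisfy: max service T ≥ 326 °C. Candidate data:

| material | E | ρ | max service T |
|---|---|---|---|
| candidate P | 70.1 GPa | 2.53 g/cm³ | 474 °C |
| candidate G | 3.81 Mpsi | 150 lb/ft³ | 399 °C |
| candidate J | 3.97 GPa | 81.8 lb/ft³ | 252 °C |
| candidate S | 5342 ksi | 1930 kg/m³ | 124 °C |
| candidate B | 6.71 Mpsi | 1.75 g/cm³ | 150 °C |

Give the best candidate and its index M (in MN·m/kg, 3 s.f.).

Screen on constraints: max service T ≥ 326 °C. Survivors: candidate P, candidate G.
Convert each candidate to consistent units, then evaluate M:
  candidate P: E = 70.10 GPa, ρ = 2530 kg/m³
  candidate G: E = 26.27 GPa, ρ = 2403 kg/m³
  candidate P: M = 27.7 MN·m/kg
  candidate G: M = 10.9 MN·m/kg
Candidate P has the largest M.

candidate P, M = 27.7 MN·m/kg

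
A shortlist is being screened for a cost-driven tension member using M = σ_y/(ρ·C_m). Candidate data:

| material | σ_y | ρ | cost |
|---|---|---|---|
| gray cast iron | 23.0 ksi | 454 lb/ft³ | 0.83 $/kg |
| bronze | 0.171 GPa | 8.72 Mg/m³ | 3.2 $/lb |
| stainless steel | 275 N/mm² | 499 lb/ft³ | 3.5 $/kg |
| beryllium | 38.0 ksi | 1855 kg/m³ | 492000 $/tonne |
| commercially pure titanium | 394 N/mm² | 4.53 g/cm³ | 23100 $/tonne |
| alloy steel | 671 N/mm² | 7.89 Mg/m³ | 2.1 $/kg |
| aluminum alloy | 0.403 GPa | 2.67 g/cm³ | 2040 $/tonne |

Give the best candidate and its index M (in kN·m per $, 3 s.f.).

In SI units:
  gray cast iron: σ_y = 158.6 MPa, ρ = 7272 kg/m³, cost = 0.8300 $/kg
  bronze: σ_y = 171.0 MPa, ρ = 8720 kg/m³, cost = 7.055 $/kg
  stainless steel: σ_y = 275.0 MPa, ρ = 7993 kg/m³, cost = 3.500 $/kg
  beryllium: σ_y = 262.0 MPa, ρ = 1855 kg/m³, cost = 492.0 $/kg
  commercially pure titanium: σ_y = 394.0 MPa, ρ = 4530 kg/m³, cost = 23.10 $/kg
  alloy steel: σ_y = 671.0 MPa, ρ = 7890 kg/m³, cost = 2.100 $/kg
  aluminum alloy: σ_y = 403.0 MPa, ρ = 2670 kg/m³, cost = 2.040 $/kg
  aluminum alloy: M = 74.0 kN·m per $
  alloy steel: M = 40.5 kN·m per $
  gray cast iron: M = 26.3 kN·m per $
  stainless steel: M = 9.83 kN·m per $
  commercially pure titanium: M = 3.77 kN·m per $
  bronze: M = 2.78 kN·m per $
  beryllium: M = 0.287 kN·m per $
The maximum is for aluminum alloy.

aluminum alloy, M = 74.0 kN·m per $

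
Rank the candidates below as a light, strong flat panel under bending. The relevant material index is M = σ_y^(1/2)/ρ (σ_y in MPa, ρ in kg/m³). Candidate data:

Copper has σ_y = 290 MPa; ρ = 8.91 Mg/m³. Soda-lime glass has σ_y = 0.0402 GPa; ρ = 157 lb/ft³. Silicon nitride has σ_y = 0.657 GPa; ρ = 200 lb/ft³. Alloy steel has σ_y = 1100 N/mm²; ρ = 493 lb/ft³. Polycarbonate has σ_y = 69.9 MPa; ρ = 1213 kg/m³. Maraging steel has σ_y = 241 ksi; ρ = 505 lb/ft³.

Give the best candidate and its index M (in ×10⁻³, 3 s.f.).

After converting to SI:
  copper: σ_y = 290.0 MPa, ρ = 8910 kg/m³
  soda-lime glass: σ_y = 40.20 MPa, ρ = 2515 kg/m³
  silicon nitride: σ_y = 657.0 MPa, ρ = 3204 kg/m³
  alloy steel: σ_y = 1100 MPa, ρ = 7897 kg/m³
  polycarbonate: σ_y = 69.90 MPa, ρ = 1213 kg/m³
  maraging steel: σ_y = 1662 MPa, ρ = 8089 kg/m³
  silicon nitride: M = 8.00×10⁻³
  polycarbonate: M = 6.89×10⁻³
  maraging steel: M = 5.04×10⁻³
  alloy steel: M = 4.20×10⁻³
  soda-lime glass: M = 2.52×10⁻³
  copper: M = 1.91×10⁻³
Silicon nitride ranks first.

silicon nitride, M = 8.00×10⁻³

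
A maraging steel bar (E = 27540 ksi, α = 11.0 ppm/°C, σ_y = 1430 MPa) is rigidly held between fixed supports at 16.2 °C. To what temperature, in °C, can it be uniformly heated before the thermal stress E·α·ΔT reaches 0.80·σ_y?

E = 27540 ksi = 189.9 GPa.
E·α·ΔT = 1144 MPa ⇒ ΔT = 1144 / (189.9×10³ × 11.0×10⁻⁶) = 547.7 K.
T = 16.2 + 547.7 = 563.9 °C.

564 °C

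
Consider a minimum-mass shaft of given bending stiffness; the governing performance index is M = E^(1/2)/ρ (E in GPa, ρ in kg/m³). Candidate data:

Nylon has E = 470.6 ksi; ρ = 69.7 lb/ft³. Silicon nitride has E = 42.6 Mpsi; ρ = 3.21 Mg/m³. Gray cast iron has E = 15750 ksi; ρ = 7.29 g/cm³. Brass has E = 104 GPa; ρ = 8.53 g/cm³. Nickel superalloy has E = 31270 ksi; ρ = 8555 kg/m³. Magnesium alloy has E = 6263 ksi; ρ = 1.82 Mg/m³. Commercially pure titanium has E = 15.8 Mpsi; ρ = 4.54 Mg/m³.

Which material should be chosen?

silicon nitride

Convert each candidate to consistent units, then evaluate M:
  nylon: E = 3.245 GPa, ρ = 1116 kg/m³
  silicon nitride: E = 293.7 GPa, ρ = 3210 kg/m³
  gray cast iron: E = 108.6 GPa, ρ = 7290 kg/m³
  brass: E = 104.0 GPa, ρ = 8530 kg/m³
  nickel superalloy: E = 215.6 GPa, ρ = 8555 kg/m³
  magnesium alloy: E = 43.18 GPa, ρ = 1820 kg/m³
  commercially pure titanium: E = 108.9 GPa, ρ = 4540 kg/m³
  silicon nitride: M = 5.34×10⁻³
  magnesium alloy: M = 3.61×10⁻³
  commercially pure titanium: M = 2.30×10⁻³
  nickel superalloy: M = 1.72×10⁻³
  nylon: M = 1.61×10⁻³
  gray cast iron: M = 1.43×10⁻³
  brass: M = 1.20×10⁻³
Highest index: silicon nitride.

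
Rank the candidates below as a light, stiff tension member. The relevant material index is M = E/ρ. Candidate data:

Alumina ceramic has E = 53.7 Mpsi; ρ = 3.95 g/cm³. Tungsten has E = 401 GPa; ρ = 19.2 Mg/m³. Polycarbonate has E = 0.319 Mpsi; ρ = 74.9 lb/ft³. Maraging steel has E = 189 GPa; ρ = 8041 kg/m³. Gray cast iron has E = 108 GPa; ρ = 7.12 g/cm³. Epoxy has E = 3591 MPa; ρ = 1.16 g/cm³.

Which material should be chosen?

Normalizing units and computing the index:
  alumina ceramic: E = 370.2 GPa, ρ = 3950 kg/m³
  tungsten: E = 401.0 GPa, ρ = 19200 kg/m³
  polycarbonate: E = 2.199 GPa, ρ = 1200 kg/m³
  maraging steel: E = 189.0 GPa, ρ = 8041 kg/m³
  gray cast iron: E = 108.0 GPa, ρ = 7120 kg/m³
  epoxy: E = 3.591 GPa, ρ = 1160 kg/m³
  alumina ceramic: M = 93.7 MN·m/kg
  maraging steel: M = 23.5 MN·m/kg
  tungsten: M = 20.9 MN·m/kg
  gray cast iron: M = 15.2 MN·m/kg
  epoxy: M = 3.10 MN·m/kg
  polycarbonate: M = 1.83 MN·m/kg
Alumina ceramic has the largest M.

alumina ceramic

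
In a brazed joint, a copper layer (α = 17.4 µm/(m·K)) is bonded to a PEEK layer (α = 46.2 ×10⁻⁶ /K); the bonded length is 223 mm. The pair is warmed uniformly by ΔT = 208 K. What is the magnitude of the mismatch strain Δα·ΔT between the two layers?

Δα = |17.4 − 46.2|×10⁻⁶/K = 28.8×10⁻⁶/K.
Mismatch strain = Δα·ΔT = 28.8×10⁻⁶ × 208.0 = 5.99×10⁻³.

5.99×10⁻³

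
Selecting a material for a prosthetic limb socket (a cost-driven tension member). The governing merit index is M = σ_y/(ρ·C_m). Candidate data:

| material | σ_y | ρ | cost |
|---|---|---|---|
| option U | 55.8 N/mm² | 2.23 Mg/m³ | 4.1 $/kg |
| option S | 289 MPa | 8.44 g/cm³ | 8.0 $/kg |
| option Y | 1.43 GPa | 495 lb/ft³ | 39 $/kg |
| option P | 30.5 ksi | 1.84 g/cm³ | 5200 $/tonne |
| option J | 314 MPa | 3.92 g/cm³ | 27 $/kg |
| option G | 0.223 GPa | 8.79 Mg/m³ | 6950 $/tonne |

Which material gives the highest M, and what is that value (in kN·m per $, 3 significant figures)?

option P, M = 22.0 kN·m per $

Convert each candidate to consistent units, then evaluate M:
  option U: σ_y = 55.80 MPa, ρ = 2230 kg/m³, cost = 4.100 $/kg
  option S: σ_y = 289.0 MPa, ρ = 8440 kg/m³, cost = 8.000 $/kg
  option Y: σ_y = 1430 MPa, ρ = 7929 kg/m³, cost = 39.00 $/kg
  option P: σ_y = 210.3 MPa, ρ = 1840 kg/m³, cost = 5.200 $/kg
  option J: σ_y = 314.0 MPa, ρ = 3920 kg/m³, cost = 27.00 $/kg
  option G: σ_y = 223.0 MPa, ρ = 8790 kg/m³, cost = 6.950 $/kg
  option P: M = 22.0 kN·m per $
  option U: M = 6.10 kN·m per $
  option Y: M = 4.62 kN·m per $
  option S: M = 4.28 kN·m per $
  option G: M = 3.65 kN·m per $
  option J: M = 2.97 kN·m per $
Option P has the largest M.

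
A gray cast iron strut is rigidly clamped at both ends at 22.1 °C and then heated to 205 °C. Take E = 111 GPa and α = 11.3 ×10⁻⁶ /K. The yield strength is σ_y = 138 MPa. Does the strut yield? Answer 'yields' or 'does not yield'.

yields

ΔT = 182.9 K. Constrained thermal stress σ = E·α·ΔT = 111.0×10³ MPa × 11.3×10⁻⁶ × 182.9 = 229 MPa (compressive).
Compare to σ_y = 138 MPa: σ ≥ σ_y, so it yields.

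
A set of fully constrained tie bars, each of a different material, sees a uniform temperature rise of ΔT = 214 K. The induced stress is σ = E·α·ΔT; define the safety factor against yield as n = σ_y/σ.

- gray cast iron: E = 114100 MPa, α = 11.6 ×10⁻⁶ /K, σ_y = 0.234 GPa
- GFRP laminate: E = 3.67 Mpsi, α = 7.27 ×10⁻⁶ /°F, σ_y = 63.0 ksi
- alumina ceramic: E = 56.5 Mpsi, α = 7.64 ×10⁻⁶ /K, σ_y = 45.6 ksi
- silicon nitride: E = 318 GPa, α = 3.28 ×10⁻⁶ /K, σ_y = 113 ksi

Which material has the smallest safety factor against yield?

In consistent units (E in GPa, α in ×10⁻⁶/K, σ_y in MPa):
  gray cast iron: E = 114.1, α = 11.6, σ_y = 234.0 → σ = 283 MPa, n = 0.826
  GFRP laminate: E = 25.30, α = 13.1, σ_y = 434.4 → σ = 70.9 MPa, n = 6.13
  alumina ceramic: E = 389.6, α = 7.64, σ_y = 314.4 → σ = 637 MPa, n = 0.494
  silicon nitride: E = 318.0, α = 3.28, σ_y = 779.1 → σ = 223 MPa, n = 3.49
Alumina ceramic has the lowest safety factor, n = 0.494.

alumina ceramic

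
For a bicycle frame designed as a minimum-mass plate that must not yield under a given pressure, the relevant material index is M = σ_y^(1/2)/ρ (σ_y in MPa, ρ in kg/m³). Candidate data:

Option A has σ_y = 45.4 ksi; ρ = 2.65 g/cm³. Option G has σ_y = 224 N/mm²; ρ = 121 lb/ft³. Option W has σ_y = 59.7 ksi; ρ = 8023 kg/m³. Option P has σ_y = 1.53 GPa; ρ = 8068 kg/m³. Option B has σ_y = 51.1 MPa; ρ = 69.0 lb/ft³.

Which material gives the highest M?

In SI units:
  option A: σ_y = 313.0 MPa, ρ = 2650 kg/m³
  option G: σ_y = 224.0 MPa, ρ = 1938 kg/m³
  option W: σ_y = 411.6 MPa, ρ = 8023 kg/m³
  option P: σ_y = 1530 MPa, ρ = 8068 kg/m³
  option B: σ_y = 51.10 MPa, ρ = 1105 kg/m³
  option G: M = 7.72×10⁻³
  option A: M = 6.68×10⁻³
  option B: M = 6.47×10⁻³
  option P: M = 4.85×10⁻³
  option W: M = 2.53×10⁻³
Option G ranks first.

option G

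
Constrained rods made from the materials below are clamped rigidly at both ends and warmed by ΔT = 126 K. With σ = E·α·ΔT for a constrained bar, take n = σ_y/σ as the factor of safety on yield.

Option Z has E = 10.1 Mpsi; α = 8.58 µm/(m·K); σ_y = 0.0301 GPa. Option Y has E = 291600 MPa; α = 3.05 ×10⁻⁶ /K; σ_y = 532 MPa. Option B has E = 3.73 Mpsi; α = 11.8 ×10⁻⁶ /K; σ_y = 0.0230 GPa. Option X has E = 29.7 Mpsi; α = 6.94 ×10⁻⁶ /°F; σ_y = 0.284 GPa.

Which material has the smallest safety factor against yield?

With everything in SI (GPa, ×10⁻⁶/K, MPa):
  option Z: E = 69.64, α = 8.58, σ_y = 30.10 → σ = 75.3 MPa, n = 0.400
  option Y: E = 291.6, α = 3.05, σ_y = 532.0 → σ = 112 MPa, n = 4.75
  option B: E = 25.72, α = 11.8, σ_y = 23.00 → σ = 38.2 MPa, n = 0.602
  option X: E = 204.8, α = 12.5, σ_y = 284.0 → σ = 322 MPa, n = 0.881
Smallest n: option Z with n = 0.400.

option Z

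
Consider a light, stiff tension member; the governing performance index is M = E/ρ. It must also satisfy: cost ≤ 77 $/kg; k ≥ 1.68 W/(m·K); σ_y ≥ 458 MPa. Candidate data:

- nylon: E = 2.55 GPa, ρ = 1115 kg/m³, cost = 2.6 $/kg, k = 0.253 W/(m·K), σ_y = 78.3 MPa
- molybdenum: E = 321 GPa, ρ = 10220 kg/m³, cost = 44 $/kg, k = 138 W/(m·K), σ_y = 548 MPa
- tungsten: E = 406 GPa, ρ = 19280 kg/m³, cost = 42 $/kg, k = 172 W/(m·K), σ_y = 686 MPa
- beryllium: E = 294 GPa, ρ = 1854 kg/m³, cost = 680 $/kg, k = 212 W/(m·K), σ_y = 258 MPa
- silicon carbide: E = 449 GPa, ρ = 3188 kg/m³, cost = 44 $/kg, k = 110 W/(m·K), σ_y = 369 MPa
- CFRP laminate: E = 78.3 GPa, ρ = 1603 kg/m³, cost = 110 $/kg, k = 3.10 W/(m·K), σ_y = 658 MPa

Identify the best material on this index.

molybdenum

Screen on constraints: cost ≤ 77 $/kg; k ≥ 1.68 W/(m·K); σ_y ≥ 458 MPa. Survivors: molybdenum, tungsten.
Computing M directly (units already consistent):
  molybdenum: M = 31.4 MN·m/kg
  tungsten: M = 21.1 MN·m/kg
Molybdenum ranks first.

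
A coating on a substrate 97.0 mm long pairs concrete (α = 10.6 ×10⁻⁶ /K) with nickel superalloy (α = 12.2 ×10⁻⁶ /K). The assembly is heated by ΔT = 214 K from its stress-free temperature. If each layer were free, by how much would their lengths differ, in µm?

33.2 µm

Δα = |10.6 − 12.2|×10⁻⁶/K = 1.60×10⁻⁶/K.
ΔL_mismatch = Δα·L·ΔT = 1.60×10⁻⁶ × 97.0 mm × 214.0 K = 33.2 µm.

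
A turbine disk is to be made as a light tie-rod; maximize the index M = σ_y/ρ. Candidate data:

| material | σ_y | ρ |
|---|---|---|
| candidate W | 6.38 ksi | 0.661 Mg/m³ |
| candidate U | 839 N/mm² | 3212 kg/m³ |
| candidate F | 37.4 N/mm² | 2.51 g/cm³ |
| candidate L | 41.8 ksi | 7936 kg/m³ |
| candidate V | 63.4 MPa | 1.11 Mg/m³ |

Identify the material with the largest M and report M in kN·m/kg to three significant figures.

Putting every candidate on a common basis:
  candidate W: σ_y = 43.99 MPa, ρ = 661.0 kg/m³
  candidate U: σ_y = 839.0 MPa, ρ = 3212 kg/m³
  candidate F: σ_y = 37.40 MPa, ρ = 2510 kg/m³
  candidate L: σ_y = 288.2 MPa, ρ = 7936 kg/m³
  candidate V: σ_y = 63.40 MPa, ρ = 1110 kg/m³
  candidate U: M = 261 kN·m/kg
  candidate W: M = 66.5 kN·m/kg
  candidate V: M = 57.1 kN·m/kg
  candidate L: M = 36.3 kN·m/kg
  candidate F: M = 14.9 kN·m/kg
The maximum is for candidate U.

candidate U, M = 261 kN·m/kg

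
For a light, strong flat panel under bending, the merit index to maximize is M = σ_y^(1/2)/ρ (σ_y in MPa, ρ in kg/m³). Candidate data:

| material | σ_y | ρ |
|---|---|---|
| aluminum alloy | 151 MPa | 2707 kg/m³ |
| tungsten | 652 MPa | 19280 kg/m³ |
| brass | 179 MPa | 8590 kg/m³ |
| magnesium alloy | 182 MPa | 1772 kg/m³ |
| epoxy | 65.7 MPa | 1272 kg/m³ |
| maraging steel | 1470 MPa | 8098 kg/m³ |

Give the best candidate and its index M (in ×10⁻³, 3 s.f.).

magnesium alloy, M = 7.61×10⁻³

Evaluate M for each candidate:
  magnesium alloy: M = 7.61×10⁻³
  epoxy: M = 6.37×10⁻³
  maraging steel: M = 4.73×10⁻³
  aluminum alloy: M = 4.54×10⁻³
  brass: M = 1.56×10⁻³
  tungsten: M = 1.32×10⁻³
Magnesium alloy ranks first.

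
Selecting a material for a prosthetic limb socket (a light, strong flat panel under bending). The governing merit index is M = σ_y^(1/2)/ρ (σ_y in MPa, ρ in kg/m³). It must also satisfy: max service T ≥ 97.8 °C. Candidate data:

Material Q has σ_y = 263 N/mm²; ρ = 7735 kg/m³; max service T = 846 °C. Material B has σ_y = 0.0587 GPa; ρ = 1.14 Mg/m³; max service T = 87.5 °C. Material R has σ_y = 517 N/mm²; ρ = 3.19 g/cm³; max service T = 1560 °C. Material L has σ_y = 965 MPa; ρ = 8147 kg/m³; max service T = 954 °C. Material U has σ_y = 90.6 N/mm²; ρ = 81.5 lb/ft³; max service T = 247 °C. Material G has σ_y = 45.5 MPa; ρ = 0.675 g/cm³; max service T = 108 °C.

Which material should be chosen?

material G

Screen on constraints: max service T ≥ 97.8 °C. Survivors: material Q, material R, material L, material U, material G.
After converting to SI:
  material Q: σ_y = 263.0 MPa, ρ = 7735 kg/m³
  material R: σ_y = 517.0 MPa, ρ = 3190 kg/m³
  material L: σ_y = 965.0 MPa, ρ = 8147 kg/m³
  material U: σ_y = 90.60 MPa, ρ = 1306 kg/m³
  material G: σ_y = 45.50 MPa, ρ = 675.0 kg/m³
  material G: M = 9.99×10⁻³
  material U: M = 7.29×10⁻³
  material R: M = 7.13×10⁻³
  material L: M = 3.81×10⁻³
  material Q: M = 2.10×10⁻³
Highest index: material G.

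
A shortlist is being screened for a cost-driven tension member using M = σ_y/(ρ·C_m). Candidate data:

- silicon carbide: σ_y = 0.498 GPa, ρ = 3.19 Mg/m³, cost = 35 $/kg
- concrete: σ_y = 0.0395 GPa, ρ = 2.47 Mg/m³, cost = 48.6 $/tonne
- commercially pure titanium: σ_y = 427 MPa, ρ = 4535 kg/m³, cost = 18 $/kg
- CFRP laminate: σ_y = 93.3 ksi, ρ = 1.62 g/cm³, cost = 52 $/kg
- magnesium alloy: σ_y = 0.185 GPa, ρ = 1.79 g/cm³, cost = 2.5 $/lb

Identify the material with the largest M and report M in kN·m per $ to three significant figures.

concrete, M = 329 kN·m per $

After converting to SI:
  silicon carbide: σ_y = 498.0 MPa, ρ = 3190 kg/m³, cost = 35.00 $/kg
  concrete: σ_y = 39.50 MPa, ρ = 2470 kg/m³, cost = 0.04860 $/kg
  commercially pure titanium: σ_y = 427.0 MPa, ρ = 4535 kg/m³, cost = 18.00 $/kg
  CFRP laminate: σ_y = 643.3 MPa, ρ = 1620 kg/m³, cost = 52.00 $/kg
  magnesium alloy: σ_y = 185.0 MPa, ρ = 1790 kg/m³, cost = 5.511 $/kg
  concrete: M = 329 kN·m per $
  magnesium alloy: M = 18.8 kN·m per $
  CFRP laminate: M = 7.64 kN·m per $
  commercially pure titanium: M = 5.23 kN·m per $
  silicon carbide: M = 4.46 kN·m per $
Concrete has the largest M.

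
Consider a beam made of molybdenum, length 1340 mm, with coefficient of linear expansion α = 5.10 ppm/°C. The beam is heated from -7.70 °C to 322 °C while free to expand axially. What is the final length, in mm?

ΔT = 322 − (-7.70) = 329.7 K.
ΔL = α·L₀·ΔT = 5.10×10⁻⁶ × 1340 mm × 329.7 K = 2.25 mm.
L = L₀ + ΔL = 1340 + 2.25 = 1342.3 mm.

1342.3 mm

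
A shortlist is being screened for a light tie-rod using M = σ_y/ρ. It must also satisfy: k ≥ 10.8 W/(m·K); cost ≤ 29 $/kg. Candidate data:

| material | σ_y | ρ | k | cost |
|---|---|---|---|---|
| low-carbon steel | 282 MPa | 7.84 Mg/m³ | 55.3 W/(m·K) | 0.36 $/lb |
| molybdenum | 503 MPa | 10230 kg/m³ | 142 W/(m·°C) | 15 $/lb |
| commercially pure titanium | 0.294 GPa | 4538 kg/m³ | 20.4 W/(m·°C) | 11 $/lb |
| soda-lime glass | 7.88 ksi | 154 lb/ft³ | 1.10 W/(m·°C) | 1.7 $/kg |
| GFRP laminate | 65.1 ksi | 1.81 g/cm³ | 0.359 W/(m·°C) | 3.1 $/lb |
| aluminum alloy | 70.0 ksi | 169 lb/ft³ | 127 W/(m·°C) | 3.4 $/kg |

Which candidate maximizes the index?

aluminum alloy

Screen on constraints: k ≥ 10.8 W/(m·K); cost ≤ 29 $/kg. Survivors: low-carbon steel, commercially pure titanium, aluminum alloy.
In SI units:
  low-carbon steel: σ_y = 282.0 MPa, ρ = 7840 kg/m³
  commercially pure titanium: σ_y = 294.0 MPa, ρ = 4538 kg/m³
  aluminum alloy: σ_y = 482.6 MPa, ρ = 2707 kg/m³
  aluminum alloy: M = 178 kN·m/kg
  commercially pure titanium: M = 64.8 kN·m/kg
  low-carbon steel: M = 36.0 kN·m/kg
Aluminum alloy has the largest M.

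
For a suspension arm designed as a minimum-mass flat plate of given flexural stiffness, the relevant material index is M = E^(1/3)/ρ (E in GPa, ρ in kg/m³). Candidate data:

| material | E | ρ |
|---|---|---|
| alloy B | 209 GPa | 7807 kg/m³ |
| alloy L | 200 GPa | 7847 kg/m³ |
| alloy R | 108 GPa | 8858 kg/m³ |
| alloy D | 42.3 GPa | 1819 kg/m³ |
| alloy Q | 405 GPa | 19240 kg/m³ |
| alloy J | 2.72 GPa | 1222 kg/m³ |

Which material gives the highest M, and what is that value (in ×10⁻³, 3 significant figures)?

alloy D, M = 1.92×10⁻³

Evaluate M for each candidate:
  alloy D: M = 1.92×10⁻³
  alloy J: M = 1.14×10⁻³
  alloy B: M = 0.760×10⁻³
  alloy L: M = 0.745×10⁻³
  alloy R: M = 0.538×10⁻³
  alloy Q: M = 0.385×10⁻³
The maximum is for alloy D.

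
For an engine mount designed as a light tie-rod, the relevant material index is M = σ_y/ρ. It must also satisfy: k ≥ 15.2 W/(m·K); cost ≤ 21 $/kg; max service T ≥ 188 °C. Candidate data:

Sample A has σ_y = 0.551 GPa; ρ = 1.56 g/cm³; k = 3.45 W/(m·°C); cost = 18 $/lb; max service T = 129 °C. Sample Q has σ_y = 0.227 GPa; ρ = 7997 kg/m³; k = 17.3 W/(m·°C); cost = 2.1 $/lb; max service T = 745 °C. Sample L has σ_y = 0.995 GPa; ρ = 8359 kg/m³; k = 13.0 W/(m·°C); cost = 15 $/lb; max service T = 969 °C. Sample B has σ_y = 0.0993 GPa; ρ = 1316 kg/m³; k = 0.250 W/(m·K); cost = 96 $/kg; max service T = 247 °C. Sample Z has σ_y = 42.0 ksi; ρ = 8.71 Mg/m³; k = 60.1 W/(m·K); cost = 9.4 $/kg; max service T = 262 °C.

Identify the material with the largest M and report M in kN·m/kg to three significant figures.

Screen on constraints: k ≥ 15.2 W/(m·K); cost ≤ 21 $/kg; max service T ≥ 188 °C. Survivors: sample Q, sample Z.
Convert each candidate to consistent units, then evaluate M:
  sample Q: σ_y = 227.0 MPa, ρ = 7997 kg/m³
  sample Z: σ_y = 289.6 MPa, ρ = 8710 kg/m³
  sample Z: M = 33.2 kN·m/kg
  sample Q: M = 28.4 kN·m/kg
Sample Z ranks first.

sample Z, M = 33.2 kN·m/kg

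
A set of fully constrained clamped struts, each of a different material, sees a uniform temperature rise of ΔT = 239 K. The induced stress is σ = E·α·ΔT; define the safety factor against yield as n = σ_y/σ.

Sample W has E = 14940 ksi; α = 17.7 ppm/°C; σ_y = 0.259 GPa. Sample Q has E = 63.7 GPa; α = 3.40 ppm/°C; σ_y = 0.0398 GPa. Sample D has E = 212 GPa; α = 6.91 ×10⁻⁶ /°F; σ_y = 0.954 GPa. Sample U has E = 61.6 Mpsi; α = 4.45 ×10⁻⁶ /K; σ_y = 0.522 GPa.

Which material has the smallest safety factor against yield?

In consistent units (E in GPa, α in ×10⁻⁶/K, σ_y in MPa):
  sample W: E = 103.0, α = 17.7, σ_y = 259.0 → σ = 436 MPa, n = 0.594
  sample Q: E = 63.70, α = 3.40, σ_y = 39.80 → σ = 51.8 MPa, n = 0.769
  sample D: E = 212.0, α = 12.4, σ_y = 954.0 → σ = 630 MPa, n = 1.51
  sample U: E = 424.7, α = 4.45, σ_y = 522.0 → σ = 452 MPa, n = 1.16
Smallest n: sample W with n = 0.594.

sample W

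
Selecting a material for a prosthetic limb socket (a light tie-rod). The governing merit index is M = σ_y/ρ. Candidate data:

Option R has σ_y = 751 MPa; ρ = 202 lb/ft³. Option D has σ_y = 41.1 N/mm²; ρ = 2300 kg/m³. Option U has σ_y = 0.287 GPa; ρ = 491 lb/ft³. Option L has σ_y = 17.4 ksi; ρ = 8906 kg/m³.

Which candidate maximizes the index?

option R

In SI units:
  option R: σ_y = 751.0 MPa, ρ = 3236 kg/m³
  option D: σ_y = 41.10 MPa, ρ = 2300 kg/m³
  option U: σ_y = 287.0 MPa, ρ = 7865 kg/m³
  option L: σ_y = 120.0 MPa, ρ = 8906 kg/m³
  option R: M = 232 kN·m/kg
  option U: M = 36.5 kN·m/kg
  option D: M = 17.9 kN·m/kg
  option L: M = 13.5 kN·m/kg
The maximum is for option R.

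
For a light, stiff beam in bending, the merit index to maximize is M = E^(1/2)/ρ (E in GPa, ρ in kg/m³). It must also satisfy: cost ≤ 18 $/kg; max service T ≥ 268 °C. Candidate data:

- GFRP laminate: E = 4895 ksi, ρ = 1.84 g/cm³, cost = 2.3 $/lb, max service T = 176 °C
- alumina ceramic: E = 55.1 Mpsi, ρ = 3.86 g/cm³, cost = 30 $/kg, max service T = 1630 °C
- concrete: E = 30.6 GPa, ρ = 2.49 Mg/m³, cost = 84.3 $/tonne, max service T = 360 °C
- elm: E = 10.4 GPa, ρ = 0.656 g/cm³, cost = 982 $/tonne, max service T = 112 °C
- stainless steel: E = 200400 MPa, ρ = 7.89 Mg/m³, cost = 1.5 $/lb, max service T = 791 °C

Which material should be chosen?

Screen on constraints: cost ≤ 18 $/kg; max service T ≥ 268 °C. Survivors: concrete, stainless steel.
Putting every candidate on a common basis:
  concrete: E = 30.60 GPa, ρ = 2490 kg/m³
  stainless steel: E = 200.4 GPa, ρ = 7890 kg/m³
  concrete: M = 2.22×10⁻³
  stainless steel: M = 1.79×10⁻³
The maximum is for concrete.

concrete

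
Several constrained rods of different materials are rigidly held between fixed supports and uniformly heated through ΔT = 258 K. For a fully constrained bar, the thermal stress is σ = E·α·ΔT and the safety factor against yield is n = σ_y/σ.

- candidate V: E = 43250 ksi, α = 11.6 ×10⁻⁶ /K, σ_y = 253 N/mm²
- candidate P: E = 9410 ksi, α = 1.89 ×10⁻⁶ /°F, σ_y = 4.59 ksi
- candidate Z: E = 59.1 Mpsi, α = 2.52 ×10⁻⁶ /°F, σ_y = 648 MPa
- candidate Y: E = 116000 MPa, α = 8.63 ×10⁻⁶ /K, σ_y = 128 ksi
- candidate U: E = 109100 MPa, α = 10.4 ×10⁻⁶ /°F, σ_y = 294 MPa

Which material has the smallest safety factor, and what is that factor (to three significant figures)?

Per material, after unit conversion:
  candidate V: E = 298.2, α = 11.6, σ_y = 253.0 → σ = 892 MPa, n = 0.283
  candidate P: E = 64.88, α = 3.40, σ_y = 31.65 → σ = 56.9 MPa, n = 0.556
  candidate Z: E = 407.5, α = 4.54, σ_y = 648.0 → σ = 477 MPa, n = 1.36
  candidate Y: E = 116.0, α = 8.63, σ_y = 882.5 → σ = 258 MPa, n = 3.42
  candidate U: E = 109.1, α = 18.7, σ_y = 294.0 → σ = 527 MPa, n = 0.558
Candidate V has the lowest safety factor, n = 0.283.

candidate V, n = 0.283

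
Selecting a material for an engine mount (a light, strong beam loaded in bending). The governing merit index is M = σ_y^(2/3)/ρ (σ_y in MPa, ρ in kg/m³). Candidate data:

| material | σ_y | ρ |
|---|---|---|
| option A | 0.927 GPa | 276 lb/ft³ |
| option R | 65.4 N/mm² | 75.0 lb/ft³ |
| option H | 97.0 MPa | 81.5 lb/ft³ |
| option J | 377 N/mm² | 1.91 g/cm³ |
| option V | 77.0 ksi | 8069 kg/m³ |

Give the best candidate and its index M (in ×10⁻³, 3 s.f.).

option J, M = 27.3×10⁻³

After converting to SI:
  option A: σ_y = 927.0 MPa, ρ = 4421 kg/m³
  option R: σ_y = 65.40 MPa, ρ = 1201 kg/m³
  option H: σ_y = 97.00 MPa, ρ = 1306 kg/m³
  option J: σ_y = 377.0 MPa, ρ = 1910 kg/m³
  option V: σ_y = 530.9 MPa, ρ = 8069 kg/m³
  option J: M = 27.3×10⁻³
  option A: M = 21.5×10⁻³
  option H: M = 16.2×10⁻³
  option R: M = 13.5×10⁻³
  option V: M = 8.13×10⁻³
Option J has the largest M.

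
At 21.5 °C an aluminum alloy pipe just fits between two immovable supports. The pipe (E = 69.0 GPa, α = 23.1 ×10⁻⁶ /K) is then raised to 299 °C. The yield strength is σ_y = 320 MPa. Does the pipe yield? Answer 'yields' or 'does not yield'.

ΔT = 277.5 K. Constrained thermal stress σ = E·α·ΔT = 69.00×10³ MPa × 23.1×10⁻⁶ × 277.5 = 442 MPa (compressive).
Compare to σ_y = 320 MPa: σ ≥ σ_y, so it yields.

yields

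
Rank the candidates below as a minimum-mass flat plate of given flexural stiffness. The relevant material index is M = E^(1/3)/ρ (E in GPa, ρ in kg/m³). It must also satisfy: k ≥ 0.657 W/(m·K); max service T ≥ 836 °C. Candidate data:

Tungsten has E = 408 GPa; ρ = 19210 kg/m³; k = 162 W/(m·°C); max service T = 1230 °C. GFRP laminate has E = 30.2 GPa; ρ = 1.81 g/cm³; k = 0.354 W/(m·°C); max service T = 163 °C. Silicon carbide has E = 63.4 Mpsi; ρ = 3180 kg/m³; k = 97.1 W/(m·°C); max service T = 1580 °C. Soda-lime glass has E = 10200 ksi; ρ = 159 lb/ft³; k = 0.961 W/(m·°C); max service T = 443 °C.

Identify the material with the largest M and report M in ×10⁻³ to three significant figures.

silicon carbide, M = 2.39×10⁻³

Screen on constraints: k ≥ 0.657 W/(m·K); max service T ≥ 836 °C. Survivors: tungsten, silicon carbide.
In SI units:
  tungsten: E = 408.0 GPa, ρ = 19210 kg/m³
  silicon carbide: E = 437.1 GPa, ρ = 3180 kg/m³
  silicon carbide: M = 2.39×10⁻³
  tungsten: M = 0.386×10⁻³
The maximum is for silicon carbide.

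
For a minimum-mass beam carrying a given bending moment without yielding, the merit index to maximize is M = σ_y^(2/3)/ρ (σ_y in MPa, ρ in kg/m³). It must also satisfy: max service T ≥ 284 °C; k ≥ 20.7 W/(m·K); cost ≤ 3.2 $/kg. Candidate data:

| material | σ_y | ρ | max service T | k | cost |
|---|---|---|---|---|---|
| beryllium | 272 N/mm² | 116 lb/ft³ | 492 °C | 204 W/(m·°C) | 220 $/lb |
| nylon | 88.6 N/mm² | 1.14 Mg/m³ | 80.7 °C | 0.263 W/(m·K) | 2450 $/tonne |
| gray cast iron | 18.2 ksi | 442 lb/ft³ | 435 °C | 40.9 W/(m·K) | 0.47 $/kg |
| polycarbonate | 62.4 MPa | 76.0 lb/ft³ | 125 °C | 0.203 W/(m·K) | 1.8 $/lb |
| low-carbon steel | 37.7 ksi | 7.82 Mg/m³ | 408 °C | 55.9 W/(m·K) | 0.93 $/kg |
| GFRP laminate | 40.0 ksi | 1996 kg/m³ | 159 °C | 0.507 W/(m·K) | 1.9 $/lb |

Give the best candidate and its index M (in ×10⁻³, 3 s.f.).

Screen on constraints: max service T ≥ 284 °C; k ≥ 20.7 W/(m·K); cost ≤ 3.2 $/kg. Survivors: gray cast iron, low-carbon steel.
Putting every candidate on a common basis:
  gray cast iron: σ_y = 125.5 MPa, ρ = 7080 kg/m³
  low-carbon steel: σ_y = 259.9 MPa, ρ = 7820 kg/m³
  low-carbon steel: M = 5.21×10⁻³
  gray cast iron: M = 3.54×10⁻³
Highest index: low-carbon steel.

low-carbon steel, M = 5.21×10⁻³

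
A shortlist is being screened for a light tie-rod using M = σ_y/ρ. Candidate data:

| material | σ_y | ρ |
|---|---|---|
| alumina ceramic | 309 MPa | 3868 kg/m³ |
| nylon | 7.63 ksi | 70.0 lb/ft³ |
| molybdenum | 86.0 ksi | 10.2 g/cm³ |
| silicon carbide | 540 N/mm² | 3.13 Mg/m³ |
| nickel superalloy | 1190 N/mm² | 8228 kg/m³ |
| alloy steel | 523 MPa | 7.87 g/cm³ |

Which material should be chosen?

silicon carbide

Normalizing units and computing the index:
  alumina ceramic: σ_y = 309.0 MPa, ρ = 3868 kg/m³
  nylon: σ_y = 52.61 MPa, ρ = 1121 kg/m³
  molybdenum: σ_y = 592.9 MPa, ρ = 10200 kg/m³
  silicon carbide: σ_y = 540.0 MPa, ρ = 3130 kg/m³
  nickel superalloy: σ_y = 1190 MPa, ρ = 8228 kg/m³
  alloy steel: σ_y = 523.0 MPa, ρ = 7870 kg/m³
  silicon carbide: M = 173 kN·m/kg
  nickel superalloy: M = 145 kN·m/kg
  alumina ceramic: M = 79.9 kN·m/kg
  alloy steel: M = 66.5 kN·m/kg
  molybdenum: M = 58.1 kN·m/kg
  nylon: M = 46.9 kN·m/kg
The maximum is for silicon carbide.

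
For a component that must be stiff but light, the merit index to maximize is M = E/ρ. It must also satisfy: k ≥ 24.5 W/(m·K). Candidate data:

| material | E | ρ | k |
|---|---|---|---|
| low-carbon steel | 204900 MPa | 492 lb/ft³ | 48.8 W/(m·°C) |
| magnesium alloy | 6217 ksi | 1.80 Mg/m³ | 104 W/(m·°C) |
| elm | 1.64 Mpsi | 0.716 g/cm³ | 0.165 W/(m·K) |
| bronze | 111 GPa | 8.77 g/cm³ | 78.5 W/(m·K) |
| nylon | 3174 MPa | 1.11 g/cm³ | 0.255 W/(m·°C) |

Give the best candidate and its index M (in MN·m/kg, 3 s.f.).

low-carbon steel, M = 26.0 MN·m/kg

Screen on constraints: k ≥ 24.5 W/(m·K). Survivors: low-carbon steel, magnesium alloy, bronze.
Putting every candidate on a common basis:
  low-carbon steel: E = 204.9 GPa, ρ = 7881 kg/m³
  magnesium alloy: E = 42.86 GPa, ρ = 1800 kg/m³
  bronze: E = 111.0 GPa, ρ = 8770 kg/m³
  low-carbon steel: M = 26.0 MN·m/kg
  magnesium alloy: M = 23.8 MN·m/kg
  bronze: M = 12.7 MN·m/kg
Highest index: low-carbon steel.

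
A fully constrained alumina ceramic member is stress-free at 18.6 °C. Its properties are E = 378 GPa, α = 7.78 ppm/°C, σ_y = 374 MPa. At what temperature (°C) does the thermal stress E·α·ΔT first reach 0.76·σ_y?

E·α·ΔT = 284.2 MPa ⇒ ΔT = 284.2 / (378.0×10³ × 7.78×10⁻⁶) = 96.65 K.
T = 18.6 + 96.65 = 115.3 °C.

115 °C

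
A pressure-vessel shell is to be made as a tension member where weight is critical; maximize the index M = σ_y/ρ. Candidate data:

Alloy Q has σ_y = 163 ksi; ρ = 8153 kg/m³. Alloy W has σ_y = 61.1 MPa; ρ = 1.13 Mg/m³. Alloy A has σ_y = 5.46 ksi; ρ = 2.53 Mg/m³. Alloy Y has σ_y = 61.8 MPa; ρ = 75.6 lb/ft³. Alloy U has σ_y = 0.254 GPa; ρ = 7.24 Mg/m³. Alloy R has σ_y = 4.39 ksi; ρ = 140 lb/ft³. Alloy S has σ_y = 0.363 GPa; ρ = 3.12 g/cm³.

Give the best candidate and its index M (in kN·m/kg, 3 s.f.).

Convert each candidate to consistent units, then evaluate M:
  alloy Q: σ_y = 1124 MPa, ρ = 8153 kg/m³
  alloy W: σ_y = 61.10 MPa, ρ = 1130 kg/m³
  alloy A: σ_y = 37.65 MPa, ρ = 2530 kg/m³
  alloy Y: σ_y = 61.80 MPa, ρ = 1211 kg/m³
  alloy U: σ_y = 254.0 MPa, ρ = 7240 kg/m³
  alloy R: σ_y = 30.27 MPa, ρ = 2243 kg/m³
  alloy S: σ_y = 363.0 MPa, ρ = 3120 kg/m³
  alloy Q: M = 138 kN·m/kg
  alloy S: M = 116 kN·m/kg
  alloy W: M = 54.1 kN·m/kg
  alloy Y: M = 51.0 kN·m/kg
  alloy U: M = 35.1 kN·m/kg
  alloy A: M = 14.9 kN·m/kg
  alloy R: M = 13.5 kN·m/kg
Highest index: alloy Q.

alloy Q, M = 138 kN·m/kg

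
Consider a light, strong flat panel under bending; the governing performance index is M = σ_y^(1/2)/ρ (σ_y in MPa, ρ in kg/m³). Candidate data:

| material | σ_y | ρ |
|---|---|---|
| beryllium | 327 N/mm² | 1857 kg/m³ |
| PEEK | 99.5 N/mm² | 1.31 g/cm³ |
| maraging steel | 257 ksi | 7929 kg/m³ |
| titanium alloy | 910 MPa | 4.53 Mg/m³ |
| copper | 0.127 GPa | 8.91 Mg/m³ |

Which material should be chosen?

Putting every candidate on a common basis:
  beryllium: σ_y = 327.0 MPa, ρ = 1857 kg/m³
  PEEK: σ_y = 99.50 MPa, ρ = 1310 kg/m³
  maraging steel: σ_y = 1772 MPa, ρ = 7929 kg/m³
  titanium alloy: σ_y = 910.0 MPa, ρ = 4530 kg/m³
  copper: σ_y = 127.0 MPa, ρ = 8910 kg/m³
  beryllium: M = 9.74×10⁻³
  PEEK: M = 7.61×10⁻³
  titanium alloy: M = 6.66×10⁻³
  maraging steel: M = 5.31×10⁻³
  copper: M = 1.26×10⁻³
Beryllium has the largest M.

beryllium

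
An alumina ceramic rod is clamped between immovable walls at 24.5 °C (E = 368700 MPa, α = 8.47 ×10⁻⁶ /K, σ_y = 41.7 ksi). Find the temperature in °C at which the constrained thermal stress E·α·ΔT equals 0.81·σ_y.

E = 368700 MPa = 368.7 GPa.
σ_y = 41.7 ksi = 287.5 MPa.
E·α·ΔT = 232.9 MPa ⇒ ΔT = 232.9 / (368.7×10³ × 8.47×10⁻⁶) = 74.57 K.
T = 24.5 + 74.57 = 99.07 °C.

99.1 °C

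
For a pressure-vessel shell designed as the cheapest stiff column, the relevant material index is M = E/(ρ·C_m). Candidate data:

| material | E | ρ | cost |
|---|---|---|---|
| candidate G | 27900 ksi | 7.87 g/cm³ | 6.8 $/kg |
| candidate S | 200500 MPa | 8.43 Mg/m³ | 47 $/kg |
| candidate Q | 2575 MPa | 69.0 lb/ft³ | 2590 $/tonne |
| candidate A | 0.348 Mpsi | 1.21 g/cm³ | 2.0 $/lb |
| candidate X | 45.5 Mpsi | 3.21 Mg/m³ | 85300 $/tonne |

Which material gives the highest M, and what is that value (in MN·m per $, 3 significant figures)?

After converting to SI:
  candidate G: E = 192.4 GPa, ρ = 7870 kg/m³, cost = 6.800 $/kg
  candidate S: E = 200.5 GPa, ρ = 8430 kg/m³, cost = 47.00 $/kg
  candidate Q: E = 2.575 GPa, ρ = 1105 kg/m³, cost = 2.590 $/kg
  candidate A: E = 2.399 GPa, ρ = 1210 kg/m³, cost = 4.409 $/kg
  candidate X: E = 313.7 GPa, ρ = 3210 kg/m³, cost = 85.30 $/kg
  candidate G: M = 3.59 MN·m per $
  candidate X: M = 1.15 MN·m per $
  candidate Q: M = 0.900 MN·m per $
  candidate S: M = 0.506 MN·m per $
  candidate A: M = 0.450 MN·m per $
The maximum is for candidate G.

candidate G, M = 3.59 MN·m per $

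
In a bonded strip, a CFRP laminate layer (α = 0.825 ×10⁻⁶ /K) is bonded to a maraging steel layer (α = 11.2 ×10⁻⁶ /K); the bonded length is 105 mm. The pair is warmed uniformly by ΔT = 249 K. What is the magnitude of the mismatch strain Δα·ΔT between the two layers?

2.58×10⁻³

Δα = |0.825 − 11.2|×10⁻⁶/K = 10.4×10⁻⁶/K.
Mismatch strain = Δα·ΔT = 10.4×10⁻⁶ × 249.0 = 2.58×10⁻³.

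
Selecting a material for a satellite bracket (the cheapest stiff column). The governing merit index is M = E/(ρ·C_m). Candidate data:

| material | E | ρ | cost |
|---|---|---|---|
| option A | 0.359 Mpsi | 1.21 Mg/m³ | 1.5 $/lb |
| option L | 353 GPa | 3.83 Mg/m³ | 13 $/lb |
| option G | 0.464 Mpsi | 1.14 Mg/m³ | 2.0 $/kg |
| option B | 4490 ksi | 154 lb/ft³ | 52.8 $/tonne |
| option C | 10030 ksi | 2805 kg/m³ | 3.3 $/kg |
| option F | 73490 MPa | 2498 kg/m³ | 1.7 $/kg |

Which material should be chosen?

option B

In SI units:
  option A: E = 2.475 GPa, ρ = 1210 kg/m³, cost = 3.307 $/kg
  option L: E = 353.0 GPa, ρ = 3830 kg/m³, cost = 28.66 $/kg
  option G: E = 3.199 GPa, ρ = 1140 kg/m³, cost = 2.000 $/kg
  option B: E = 30.96 GPa, ρ = 2467 kg/m³, cost = 0.05280 $/kg
  option C: E = 69.15 GPa, ρ = 2805 kg/m³, cost = 3.300 $/kg
  option F: E = 73.49 GPa, ρ = 2498 kg/m³, cost = 1.700 $/kg
  option B: M = 238 MN·m per $
  option F: M = 17.3 MN·m per $
  option C: M = 7.47 MN·m per $
  option L: M = 3.22 MN·m per $
  option G: M = 1.40 MN·m per $
  option A: M = 0.619 MN·m per $
Highest index: option B.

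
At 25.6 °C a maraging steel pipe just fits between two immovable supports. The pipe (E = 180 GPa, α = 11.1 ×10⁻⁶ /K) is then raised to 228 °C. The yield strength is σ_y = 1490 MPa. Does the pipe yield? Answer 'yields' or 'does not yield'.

ΔT = 202.4 K. Constrained thermal stress σ = E·α·ΔT = 180.0×10³ MPa × 11.1×10⁻⁶ × 202.4 = 404 MPa (compressive).
Compare to σ_y = 1490 MPa: σ < σ_y, so it does not yield.

does not yield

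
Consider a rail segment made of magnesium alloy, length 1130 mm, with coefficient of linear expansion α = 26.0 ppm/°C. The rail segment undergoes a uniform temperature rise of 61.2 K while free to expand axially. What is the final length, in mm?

ΔL = α·L₀·ΔT = 26.0×10⁻⁶ × 1130 mm × 61.20 K = 1.80 mm.
L = L₀ + ΔL = 1130 + 1.80 = 1131.8 mm.

1131.8 mm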